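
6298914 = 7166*879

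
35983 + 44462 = 80445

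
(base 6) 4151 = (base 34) rd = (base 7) 2500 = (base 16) 3a3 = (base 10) 931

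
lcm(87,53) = 4611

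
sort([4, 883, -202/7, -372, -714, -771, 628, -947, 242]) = [-947, -771, -714, -372, -202/7, 4, 242, 628, 883]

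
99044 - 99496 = -452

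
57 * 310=17670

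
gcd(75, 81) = 3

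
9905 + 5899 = 15804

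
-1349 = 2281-3630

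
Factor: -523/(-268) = 2^(-2) * 67^(-1) * 523^1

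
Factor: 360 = 2^3*3^2*5^1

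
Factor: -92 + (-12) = -1*2^3*13^1 = -104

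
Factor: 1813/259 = 7^1 = 7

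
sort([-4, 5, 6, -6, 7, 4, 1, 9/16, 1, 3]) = [-6, -4, 9/16, 1, 1, 3, 4, 5, 6, 7]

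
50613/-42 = -16871/14 ≈ -1205.07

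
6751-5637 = 1114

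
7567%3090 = 1387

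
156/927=52/309 ≈ 0.168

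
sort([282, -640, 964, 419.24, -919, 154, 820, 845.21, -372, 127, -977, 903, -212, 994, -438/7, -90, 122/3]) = [-977, -919, -640, -372, -212, -90, -438/7, 122/3, 127, 154, 282, 419.24, 820, 845.21, 903, 964, 994]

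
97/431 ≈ 0.225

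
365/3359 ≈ 0.109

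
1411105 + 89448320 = 90859425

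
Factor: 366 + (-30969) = -1*3^1*101^2 = -30603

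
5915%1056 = 635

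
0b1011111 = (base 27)3e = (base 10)95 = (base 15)65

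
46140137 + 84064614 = 130204751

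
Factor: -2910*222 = -1*2^2*3^2*5^1*37^1*97^1 = -646020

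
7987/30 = 266 + 7/30≈266.23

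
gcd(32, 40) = 8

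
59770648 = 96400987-36630339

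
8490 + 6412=14902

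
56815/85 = 11363/17 ≈ 668.41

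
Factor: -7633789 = -1*2617^1*2917^1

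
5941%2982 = 2959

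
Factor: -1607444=-1 * 2^2 * 401861^1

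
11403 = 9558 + 1845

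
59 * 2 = 118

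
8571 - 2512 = 6059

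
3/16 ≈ 0.188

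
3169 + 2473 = 5642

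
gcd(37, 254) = 1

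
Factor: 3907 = 3907^1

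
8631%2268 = 1827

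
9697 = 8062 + 1635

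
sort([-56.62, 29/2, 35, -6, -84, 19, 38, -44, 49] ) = [-84, -56.62, -44, -6, 29/2, 19, 35, 38, 49] 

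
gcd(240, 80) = 80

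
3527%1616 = 295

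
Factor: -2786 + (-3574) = -1*2^3*3^1*5^1*53^1 = -6360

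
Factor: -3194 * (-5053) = 2^1 * 31^1 * 163^1 * 1597^1 = 16139282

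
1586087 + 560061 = 2146148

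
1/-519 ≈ -0.00193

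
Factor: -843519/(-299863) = 3^1 * 17^(-1) * 31^(-1) * 479^1 * 569^(-1) * 587^1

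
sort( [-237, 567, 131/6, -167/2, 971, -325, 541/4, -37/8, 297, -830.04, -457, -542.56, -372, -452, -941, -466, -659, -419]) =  [-941, -830.04, -659, -542.56, -466, -457, -452, -419, -372, -325, -237, -167/2, -37/8, 131/6, 541/4, 297, 567, 971]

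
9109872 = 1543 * 5904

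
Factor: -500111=-1 * 500111^1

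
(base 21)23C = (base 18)2H3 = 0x3BD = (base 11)7A0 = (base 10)957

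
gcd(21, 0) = 21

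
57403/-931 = -61 - 612/931 ≈ -61.66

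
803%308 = 187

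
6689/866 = 7 + 627/866 ≈ 7.72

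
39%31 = 8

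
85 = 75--10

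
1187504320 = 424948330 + 762555990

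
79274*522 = 41381028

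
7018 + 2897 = 9915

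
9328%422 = 44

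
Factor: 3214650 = 2^1 * 3^1 * 5^2 * 29^1 * 739^1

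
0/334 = 0 = 0.00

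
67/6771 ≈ 0.00990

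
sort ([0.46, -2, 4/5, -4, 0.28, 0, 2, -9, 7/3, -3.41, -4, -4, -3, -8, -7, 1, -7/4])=[-9, -8, -7, -4, -4, -4, -3.41, -3, -2, -7/4, 0, 0.28, 0.46, 4/5, 1, 2, 7/3]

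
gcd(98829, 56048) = 1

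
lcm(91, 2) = 182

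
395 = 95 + 300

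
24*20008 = 480192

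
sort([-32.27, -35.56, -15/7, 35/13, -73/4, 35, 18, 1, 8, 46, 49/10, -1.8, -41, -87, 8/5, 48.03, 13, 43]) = [-87, -41, -35.56, -32.27, -73/4, -15/7, -1.8, 1, 8/5, 35/13, 49/10, 8, 13, 18, 35, 43, 46, 48.03]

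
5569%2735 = 99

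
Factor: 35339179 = 35339179^1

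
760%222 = 94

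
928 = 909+19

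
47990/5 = 9598 = 9598.00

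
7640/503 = 15 + 95/503 ≈ 15.19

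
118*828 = 97704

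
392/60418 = 196/30209 ≈ 0.00649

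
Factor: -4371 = -1*3^1*31^1*47^1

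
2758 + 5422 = 8180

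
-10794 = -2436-8358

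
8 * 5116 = 40928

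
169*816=137904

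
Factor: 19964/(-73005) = -1*2^2*3^(-1)*5^(-1)*7^1*23^1*157^(-1) = -644/2355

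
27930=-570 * (-49)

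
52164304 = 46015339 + 6148965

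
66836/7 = 9548 = 9548.00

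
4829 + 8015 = 12844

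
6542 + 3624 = 10166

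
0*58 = 0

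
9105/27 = 337 + 2/9≈337.22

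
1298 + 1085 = 2383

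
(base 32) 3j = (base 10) 115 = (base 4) 1303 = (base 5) 430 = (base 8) 163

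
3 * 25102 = 75306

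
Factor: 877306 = 2^1 * 19^1 * 23087^1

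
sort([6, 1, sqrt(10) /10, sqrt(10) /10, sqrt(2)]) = [sqrt(10) /10, sqrt(10) /10, 1, sqrt(2), 6]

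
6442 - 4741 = 1701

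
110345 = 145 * 761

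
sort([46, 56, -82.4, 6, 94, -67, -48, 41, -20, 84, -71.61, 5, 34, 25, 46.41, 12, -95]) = [-95, -82.4, -71.61, -67, -48, -20, 5, 6, 12, 25, 34, 41, 46, 46.41, 56, 84, 94]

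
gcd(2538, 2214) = 54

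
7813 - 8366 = -553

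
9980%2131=1456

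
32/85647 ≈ 0.000374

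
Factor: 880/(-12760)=-1 * 2^1 * 29^(-1)=-2/29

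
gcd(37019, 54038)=1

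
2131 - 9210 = -7079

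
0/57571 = 0 = 0.00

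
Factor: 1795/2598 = 2^(-1)*3^(-1)*5^1*359^1*433^(-1)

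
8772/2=4386=4386.00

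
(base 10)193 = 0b11000001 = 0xc1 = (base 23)89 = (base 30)6d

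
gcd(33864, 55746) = 6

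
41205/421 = 97 + 368/421 ≈ 97.87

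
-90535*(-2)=181070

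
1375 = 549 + 826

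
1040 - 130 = 910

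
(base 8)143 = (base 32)33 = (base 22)4b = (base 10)99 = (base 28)3f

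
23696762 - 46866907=-23170145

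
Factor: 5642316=2^2 * 3^2 * 19^1 * 73^1 * 113^1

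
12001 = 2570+9431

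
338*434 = 146692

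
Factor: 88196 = 2^2*17^1*1297^1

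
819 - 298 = 521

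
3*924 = 2772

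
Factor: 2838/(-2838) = -1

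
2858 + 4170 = 7028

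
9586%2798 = 1192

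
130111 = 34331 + 95780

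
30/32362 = 15/16181 ≈ 0.000927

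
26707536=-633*(-42192)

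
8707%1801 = 1503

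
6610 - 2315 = 4295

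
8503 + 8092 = 16595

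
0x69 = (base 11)96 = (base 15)70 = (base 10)105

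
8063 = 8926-863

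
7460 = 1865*4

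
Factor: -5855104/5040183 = -1 * 2^7 * 3^(-1) * 149^1 * 307^1 * 641^(-1) * 2621^(-1)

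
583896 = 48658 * 12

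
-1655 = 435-2090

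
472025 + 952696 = 1424721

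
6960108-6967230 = -7122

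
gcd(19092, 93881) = 1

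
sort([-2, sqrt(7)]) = [-2, sqrt(7)]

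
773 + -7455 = -6682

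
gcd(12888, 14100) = 12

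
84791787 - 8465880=76325907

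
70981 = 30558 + 40423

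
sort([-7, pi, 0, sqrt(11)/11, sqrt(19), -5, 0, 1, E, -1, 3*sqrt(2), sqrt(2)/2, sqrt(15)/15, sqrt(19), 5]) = [-7, -5, -1, 0, 0, sqrt(15)/15, sqrt(11)/11, sqrt(2)/2, 1, E, pi, 3*sqrt(2), sqrt(19), sqrt(19), 5]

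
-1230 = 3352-4582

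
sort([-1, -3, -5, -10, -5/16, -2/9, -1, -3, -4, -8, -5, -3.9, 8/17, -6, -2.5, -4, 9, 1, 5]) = [-10, -8, -6, -5, -5, -4, -4, -3.9, -3, -3, -2.5, -1, -1, -5/16, -2/9, 8/17, 1, 5, 9]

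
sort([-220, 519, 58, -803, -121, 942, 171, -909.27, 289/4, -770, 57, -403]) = [-909.27, -803, -770, -403, -220, -121, 57, 58, 289/4, 171, 519, 942]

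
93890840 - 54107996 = 39782844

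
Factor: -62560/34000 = -1*2^1*5^(-2)*23^1 = -46/25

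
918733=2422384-1503651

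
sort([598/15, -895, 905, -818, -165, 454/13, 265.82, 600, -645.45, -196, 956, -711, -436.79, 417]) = [-895, -818, -711, -645.45, -436.79, -196, -165, 454/13, 598/15, 265.82, 417, 600, 905, 956]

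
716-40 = 676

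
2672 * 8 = 21376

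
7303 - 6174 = 1129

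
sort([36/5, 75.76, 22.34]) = [36/5, 22.34, 75.76]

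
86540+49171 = 135711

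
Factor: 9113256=2^3 * 3^3 * 31^1 * 1361^1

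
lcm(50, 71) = 3550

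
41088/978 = 42 + 2/163≈42.01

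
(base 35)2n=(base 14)69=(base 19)4h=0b1011101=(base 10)93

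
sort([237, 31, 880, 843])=[31, 237, 843, 880]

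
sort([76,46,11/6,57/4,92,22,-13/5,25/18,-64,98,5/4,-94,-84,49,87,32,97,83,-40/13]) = [-94,-84,-64,-40/13,-13/5,5/4,25/18,11/6,57/4,22,32,46,49,76,83,87,92,97,98]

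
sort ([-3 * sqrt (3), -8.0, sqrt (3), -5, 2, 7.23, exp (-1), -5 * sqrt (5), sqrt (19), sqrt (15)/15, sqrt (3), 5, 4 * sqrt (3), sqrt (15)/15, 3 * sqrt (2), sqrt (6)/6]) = [-5 * sqrt (5), -8.0, -3 * sqrt (3), -5, sqrt (15)/15, sqrt (15)/15, exp (-1), sqrt (6)/6, sqrt (3), sqrt (3), 2, 3 * sqrt (2), sqrt (19), 5, 4 * sqrt (3), 7.23]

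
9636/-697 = -13 - 575/697 ≈ -13.82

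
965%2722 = 965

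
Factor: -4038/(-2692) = 2^(-1)*3^1 = 3/2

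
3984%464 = 272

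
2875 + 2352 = 5227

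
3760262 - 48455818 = -44695556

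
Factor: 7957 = 73^1*109^1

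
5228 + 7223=12451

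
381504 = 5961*64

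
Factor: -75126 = -1 * 2^1 * 3^1 * 19^1 * 659^1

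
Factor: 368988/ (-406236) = -1*317^1*349^ (-1) = -317/349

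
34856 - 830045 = -795189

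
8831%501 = 314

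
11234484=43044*261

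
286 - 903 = -617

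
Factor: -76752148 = -1 * 2^2 * 11^1 * 1744367^1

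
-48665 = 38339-87004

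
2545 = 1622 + 923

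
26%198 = 26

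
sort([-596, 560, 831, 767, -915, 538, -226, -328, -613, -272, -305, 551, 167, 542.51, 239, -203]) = [-915, -613, -596, -328, -305, -272, -226, -203, 167, 239, 538, 542.51, 551, 560, 767, 831]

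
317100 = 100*3171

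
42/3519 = 14/1173 ≈ 0.0119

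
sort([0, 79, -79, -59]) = [-79, -59, 0, 79]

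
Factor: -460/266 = -1 * 2^1 * 5^1 * 7^(-1) * 19^(-1) * 23^1 = -230/133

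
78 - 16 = 62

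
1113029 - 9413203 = -8300174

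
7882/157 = 50 + 32/157 ≈ 50.20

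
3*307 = 921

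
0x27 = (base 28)1b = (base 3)1110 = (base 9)43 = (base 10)39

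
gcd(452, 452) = 452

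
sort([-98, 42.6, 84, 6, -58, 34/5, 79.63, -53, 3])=[-98, -58, -53, 3, 6, 34/5, 42.6, 79.63, 84]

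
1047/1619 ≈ 0.647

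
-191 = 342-533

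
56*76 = 4256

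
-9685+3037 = -6648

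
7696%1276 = 40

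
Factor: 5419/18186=2^(-1)*3^(-1)*7^(-1)*433^(-1)*5419^1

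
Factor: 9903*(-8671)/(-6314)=2^(-1)*3^1*7^(-1)*11^(-1)*13^1*23^1*29^1*41^(-1)*3301^1=85868913/6314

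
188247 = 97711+90536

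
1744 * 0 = 0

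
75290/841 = 89 + 441/841 ≈ 89.52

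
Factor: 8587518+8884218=2^3*3^2*227^1*1069^1=17471736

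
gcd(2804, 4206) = 1402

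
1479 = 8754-7275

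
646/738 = 323/369 ≈ 0.875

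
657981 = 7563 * 87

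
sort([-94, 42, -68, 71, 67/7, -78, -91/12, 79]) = [-94, -78, -68, -91/12, 67/7, 42, 71, 79]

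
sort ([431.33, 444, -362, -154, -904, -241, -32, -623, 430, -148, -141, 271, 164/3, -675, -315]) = [-904, -675, -623, -362, -315, -241, -154, -148, -141, -32, 164/3, 271, 430, 431.33, 444]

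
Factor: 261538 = 2^1 * 130769^1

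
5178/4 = 1294 + 1/2 = 1294.50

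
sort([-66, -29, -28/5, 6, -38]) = [-66, -38, -29, -28/5, 6]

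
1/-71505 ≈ -0.0000140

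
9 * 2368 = 21312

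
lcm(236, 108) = 6372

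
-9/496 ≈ -0.0181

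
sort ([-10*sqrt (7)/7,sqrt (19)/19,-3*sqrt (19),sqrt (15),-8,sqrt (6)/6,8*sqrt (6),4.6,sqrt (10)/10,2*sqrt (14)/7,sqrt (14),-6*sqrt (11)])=[-6*sqrt (11),-3*sqrt (19),-8,-10*sqrt (7)/7,sqrt (19)/19,sqrt (10)/10,sqrt (6)/6,2*sqrt (14)/7,sqrt (14),sqrt (15),4.6,8*sqrt (6)]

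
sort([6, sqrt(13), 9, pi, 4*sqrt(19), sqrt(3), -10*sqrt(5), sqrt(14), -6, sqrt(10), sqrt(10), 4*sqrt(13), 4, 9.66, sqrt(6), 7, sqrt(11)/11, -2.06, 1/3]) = [-10*sqrt(5), -6, -2.06, sqrt(11)/11, 1/3, sqrt(3), sqrt(6), pi, sqrt(10), sqrt(10), sqrt(13), sqrt(14), 4, 6, 7, 9, 9.66, 4*sqrt(13), 4*sqrt(19)]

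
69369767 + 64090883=133460650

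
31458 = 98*321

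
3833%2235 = 1598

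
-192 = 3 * (-64)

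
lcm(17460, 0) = 0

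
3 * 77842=233526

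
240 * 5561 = 1334640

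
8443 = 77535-69092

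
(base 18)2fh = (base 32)t7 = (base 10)935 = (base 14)4ab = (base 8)1647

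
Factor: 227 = 227^1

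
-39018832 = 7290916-46309748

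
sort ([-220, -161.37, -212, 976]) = [-220, -212, -161.37, 976]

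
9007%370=127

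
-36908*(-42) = 1550136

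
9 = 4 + 5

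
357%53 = 39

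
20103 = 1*20103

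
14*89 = 1246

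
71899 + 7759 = 79658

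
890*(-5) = -4450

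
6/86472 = 1/14412 ≈ 0.0000694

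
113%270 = 113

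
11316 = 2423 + 8893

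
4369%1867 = 635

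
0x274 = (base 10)628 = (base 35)hx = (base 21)18j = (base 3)212021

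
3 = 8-5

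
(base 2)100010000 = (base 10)272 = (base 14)156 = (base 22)c8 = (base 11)228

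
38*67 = 2546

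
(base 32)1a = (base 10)42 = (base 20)22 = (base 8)52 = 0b101010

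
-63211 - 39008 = -102219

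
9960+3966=13926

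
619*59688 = 36946872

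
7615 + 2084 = 9699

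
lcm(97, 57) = 5529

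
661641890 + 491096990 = 1152738880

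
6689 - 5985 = 704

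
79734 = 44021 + 35713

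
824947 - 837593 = -12646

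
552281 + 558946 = 1111227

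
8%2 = 0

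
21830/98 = 10915/49 ≈ 222.76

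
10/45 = 2/9 ≈ 0.222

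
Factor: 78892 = 2^2 * 11^2 * 163^1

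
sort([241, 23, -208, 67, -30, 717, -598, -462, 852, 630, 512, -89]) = [-598, -462, -208, -89, -30, 23, 67, 241, 512, 630, 717, 852]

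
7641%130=101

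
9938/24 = 4969/12≈414.08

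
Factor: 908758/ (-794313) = -1 * 2^1 * 3^ (-3) * 13^ (-1) * 31^ (-1) * 73^ (-1) * 454379^1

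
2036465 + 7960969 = 9997434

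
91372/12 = 22843/3 ≈ 7614.33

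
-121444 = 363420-484864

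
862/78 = 11 + 2/39 ≈ 11.05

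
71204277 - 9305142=61899135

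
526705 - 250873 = 275832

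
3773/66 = 343/6 ≈ 57.17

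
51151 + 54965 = 106116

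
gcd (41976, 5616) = 72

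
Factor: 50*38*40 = 2^5*5^3*19^1 = 76000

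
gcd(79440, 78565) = 5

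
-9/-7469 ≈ 0.00120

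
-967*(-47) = 45449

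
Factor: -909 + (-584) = -1*1493^1 = -1493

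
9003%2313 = 2064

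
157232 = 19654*8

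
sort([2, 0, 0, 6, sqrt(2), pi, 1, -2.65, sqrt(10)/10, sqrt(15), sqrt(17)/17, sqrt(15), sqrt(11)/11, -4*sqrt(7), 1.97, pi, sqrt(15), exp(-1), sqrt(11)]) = [-4*sqrt(7), -2.65, 0, 0, sqrt(17)/17, sqrt(11)/11, sqrt(10)/10, exp(-1), 1, sqrt(2), 1.97, 2, pi, pi, sqrt(11), sqrt(15), sqrt(15), sqrt(15), 6]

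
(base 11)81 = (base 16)59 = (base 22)41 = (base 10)89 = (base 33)2n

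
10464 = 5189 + 5275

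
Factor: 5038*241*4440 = 2^4*3^1*5^1*11^1*37^1*229^1*241^1 = 5390861520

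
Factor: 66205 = 5^1*13241^1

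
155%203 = 155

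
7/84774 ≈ 0.0000826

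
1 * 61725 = 61725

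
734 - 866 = -132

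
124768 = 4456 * 28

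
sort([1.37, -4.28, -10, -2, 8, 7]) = [-10, -4.28, -2, 1.37, 7, 8]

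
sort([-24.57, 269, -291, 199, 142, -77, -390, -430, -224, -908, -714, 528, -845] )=[-908, -845, -714, -430, -390, -291, -224, -77, -24.57, 142, 199, 269, 528] 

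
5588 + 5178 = 10766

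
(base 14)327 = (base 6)2515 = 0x26f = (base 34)ib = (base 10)623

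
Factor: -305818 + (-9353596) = -1 * 2^1 * 31^1 * 155797^1 = -9659414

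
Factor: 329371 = 7^1*211^1*223^1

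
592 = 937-345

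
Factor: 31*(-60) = -1*2^2*3^1*5^1*31^1 = -1860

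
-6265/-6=1044 + 1/6 ≈ 1044.17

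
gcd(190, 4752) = 2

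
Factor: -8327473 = -1 * 7^1 * 11^1 * 83^1 * 1303^1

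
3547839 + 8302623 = 11850462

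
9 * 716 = 6444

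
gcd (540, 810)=270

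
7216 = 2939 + 4277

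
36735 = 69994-33259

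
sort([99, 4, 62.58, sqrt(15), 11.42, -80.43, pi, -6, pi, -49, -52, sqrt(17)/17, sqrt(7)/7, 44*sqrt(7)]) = [-80.43, -52, -49, -6, sqrt(17)/17, sqrt(7)/7, pi, pi, sqrt(15), 4, 11.42, 62.58, 99, 44*sqrt(7)]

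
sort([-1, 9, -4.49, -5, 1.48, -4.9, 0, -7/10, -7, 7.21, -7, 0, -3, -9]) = [-9, -7, -7, -5, -4.9, -4.49, -3, -1, -7/10, 0, 0, 1.48, 7.21, 9]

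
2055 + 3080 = 5135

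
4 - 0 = 4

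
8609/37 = 232 + 25/37 ≈ 232.68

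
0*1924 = 0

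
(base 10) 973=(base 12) 691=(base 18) 301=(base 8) 1715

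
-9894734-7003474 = -16898208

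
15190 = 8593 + 6597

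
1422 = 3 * 474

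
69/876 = 23/292 ≈ 0.0788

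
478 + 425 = 903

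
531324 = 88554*6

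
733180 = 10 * 73318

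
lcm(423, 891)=41877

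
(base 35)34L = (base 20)9BG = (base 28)4P0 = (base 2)111011111100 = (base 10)3836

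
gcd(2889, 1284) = 321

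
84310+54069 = 138379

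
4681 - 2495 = 2186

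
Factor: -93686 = -1*2^1*139^1*337^1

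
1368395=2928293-1559898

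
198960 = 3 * 66320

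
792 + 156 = 948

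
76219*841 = 64100179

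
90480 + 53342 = 143822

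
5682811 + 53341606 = 59024417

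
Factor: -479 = -1*479^1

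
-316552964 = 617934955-934487919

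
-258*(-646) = 166668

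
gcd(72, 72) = 72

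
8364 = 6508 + 1856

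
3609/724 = 4 + 713/724≈4.98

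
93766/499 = 187 + 453/499≈187.91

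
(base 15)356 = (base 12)530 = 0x2f4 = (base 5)11011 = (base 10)756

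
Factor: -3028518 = -1 * 2^1 * 3^2 * 311^1 * 541^1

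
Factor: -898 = -1*2^1*449^1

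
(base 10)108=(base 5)413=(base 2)1101100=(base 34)36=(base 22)4k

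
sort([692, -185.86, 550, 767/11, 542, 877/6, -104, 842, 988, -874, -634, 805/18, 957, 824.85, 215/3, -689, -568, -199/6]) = [-874, -689, -634, -568, -185.86, -104, -199/6, 805/18, 767/11, 215/3, 877/6, 542, 550, 692, 824.85, 842, 957, 988]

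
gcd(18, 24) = 6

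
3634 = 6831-3197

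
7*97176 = 680232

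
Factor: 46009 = 139^1*331^1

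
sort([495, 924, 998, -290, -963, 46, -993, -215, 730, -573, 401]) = [-993, -963, -573, -290, -215, 46, 401, 495, 730, 924, 998]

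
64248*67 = 4304616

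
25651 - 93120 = -67469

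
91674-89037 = 2637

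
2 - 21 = -19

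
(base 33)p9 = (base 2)1101000010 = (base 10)834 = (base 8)1502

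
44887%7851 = 5632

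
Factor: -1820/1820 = -1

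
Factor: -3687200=-1 * 2^5 * 5^2 * 11^1 * 419^1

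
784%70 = 14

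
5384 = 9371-3987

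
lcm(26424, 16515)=132120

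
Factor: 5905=5^1 * 1181^1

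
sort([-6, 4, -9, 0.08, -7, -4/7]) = [-9, -7, -6, -4/7, 0.08, 4]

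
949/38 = 24 + 37/38 ≈ 24.97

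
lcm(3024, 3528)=21168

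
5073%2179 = 715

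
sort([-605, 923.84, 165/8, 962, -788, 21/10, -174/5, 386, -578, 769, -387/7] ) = [-788, -605, -578, -387/7, -174/5, 21/10, 165/8, 386, 769, 923.84, 962] 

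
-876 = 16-892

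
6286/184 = 34 + 15/92 ≈ 34.16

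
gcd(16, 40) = 8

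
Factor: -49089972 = -1*2^2*3^1*37^1*110563^1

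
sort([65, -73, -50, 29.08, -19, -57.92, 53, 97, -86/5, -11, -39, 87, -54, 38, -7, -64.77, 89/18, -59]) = [-73, -64.77, -59, -57.92, -54, -50, -39, -19, -86/5, -11, -7, 89/18, 29.08, 38, 53, 65, 87, 97]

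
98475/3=32825=32825.00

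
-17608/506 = -8804/253 ≈ -34.80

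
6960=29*240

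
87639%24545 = 14004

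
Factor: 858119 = 317^1*2707^1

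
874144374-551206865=322937509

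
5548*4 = 22192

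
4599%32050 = 4599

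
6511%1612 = 63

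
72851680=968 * 75260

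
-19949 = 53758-73707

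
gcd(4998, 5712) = 714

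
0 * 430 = 0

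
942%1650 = 942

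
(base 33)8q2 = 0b10010101100100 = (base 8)22544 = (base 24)gek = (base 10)9572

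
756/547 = 1 + 209/547 ≈ 1.38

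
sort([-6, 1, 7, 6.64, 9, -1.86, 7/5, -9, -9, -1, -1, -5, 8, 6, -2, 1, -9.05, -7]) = [-9.05, -9, -9, -7, -6, -5, -2, -1.86, -1, -1, 1, 1, 7/5, 6, 6.64, 7, 8, 9]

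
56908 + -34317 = 22591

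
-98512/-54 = 49256/27 ≈ 1824.30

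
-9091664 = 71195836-80287500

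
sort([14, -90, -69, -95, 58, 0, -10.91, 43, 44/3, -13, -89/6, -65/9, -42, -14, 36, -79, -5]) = [-95, -90, -79, -69, -42, -89/6, -14, -13, -10.91, -65/9, -5, 0, 14, 44/3, 36, 43, 58]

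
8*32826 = 262608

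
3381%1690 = 1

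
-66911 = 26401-93312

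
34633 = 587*59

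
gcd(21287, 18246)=3041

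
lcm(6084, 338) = 6084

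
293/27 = 10 + 23/27 ≈ 10.85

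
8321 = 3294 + 5027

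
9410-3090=6320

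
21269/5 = 4253 + 4/5 = 4253.80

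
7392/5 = 1478+2/5 = 1478.40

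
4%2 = 0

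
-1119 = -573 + -546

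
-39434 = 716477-755911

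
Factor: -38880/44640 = -1 * 3^3 * 31^(-1) = -27/31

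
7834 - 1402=6432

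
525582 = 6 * 87597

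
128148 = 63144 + 65004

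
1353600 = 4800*282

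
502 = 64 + 438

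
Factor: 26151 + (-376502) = -1*350351^1 = -350351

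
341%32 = 21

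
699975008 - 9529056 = 690445952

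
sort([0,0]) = [0,0]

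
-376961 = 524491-901452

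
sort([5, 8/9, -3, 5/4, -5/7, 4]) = [-3, -5/7, 8/9, 5/4, 4, 5]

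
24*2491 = 59784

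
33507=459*73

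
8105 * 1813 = 14694365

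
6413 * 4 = 25652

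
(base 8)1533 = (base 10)859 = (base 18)2bd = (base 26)171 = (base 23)1e8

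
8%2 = 0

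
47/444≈0.106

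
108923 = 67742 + 41181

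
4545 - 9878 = -5333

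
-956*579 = -553524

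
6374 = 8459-2085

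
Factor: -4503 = -1 * 3^1 * 19^1 * 79^1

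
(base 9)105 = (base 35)2g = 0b1010110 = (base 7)152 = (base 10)86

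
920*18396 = 16924320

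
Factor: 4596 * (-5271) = -1 * 2^2 * 3^2 * 7^1 * 251^1 * 383^1 = -24225516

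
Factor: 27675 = 3^3*5^2*41^1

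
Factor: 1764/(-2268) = -1 * 3^(-2) * 7^1 = -7/9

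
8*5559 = 44472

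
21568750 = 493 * 43750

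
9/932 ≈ 0.00966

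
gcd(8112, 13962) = 78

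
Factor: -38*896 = -1*2^8*7^1*19^1 = -34048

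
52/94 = 26/47 ≈ 0.553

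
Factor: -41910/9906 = -1*5^1*11^1*13^(-1) = -55/13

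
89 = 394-305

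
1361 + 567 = 1928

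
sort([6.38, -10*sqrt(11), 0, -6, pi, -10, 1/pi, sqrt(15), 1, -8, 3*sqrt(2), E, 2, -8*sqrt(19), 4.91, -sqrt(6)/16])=[-8*sqrt(19), -10*sqrt(11), -10, -8, -6, -sqrt(6)/16, 0, 1/pi, 1, 2, E, pi, sqrt(15), 3*sqrt(2), 4.91, 6.38]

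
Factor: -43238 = -1 * 2^1 * 13^1 * 1663^1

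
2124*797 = 1692828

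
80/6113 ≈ 0.0131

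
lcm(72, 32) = 288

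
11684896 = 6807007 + 4877889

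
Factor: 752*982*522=2^6*3^2*29^1*47^1*491^1=385478208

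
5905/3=1968 + 1/3 ≈ 1968.33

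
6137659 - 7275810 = -1138151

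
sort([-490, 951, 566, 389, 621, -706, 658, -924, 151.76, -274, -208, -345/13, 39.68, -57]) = [-924, -706, -490, -274, -208, -57, -345/13, 39.68, 151.76, 389, 566, 621, 658, 951]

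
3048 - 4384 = -1336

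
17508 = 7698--9810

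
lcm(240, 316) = 18960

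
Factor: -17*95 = -1*5^1*17^1*19^1 = -1615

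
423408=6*70568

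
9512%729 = 35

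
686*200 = 137200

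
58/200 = 29/100 = 0.29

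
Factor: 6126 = 2^1*3^1*1021^1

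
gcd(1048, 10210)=2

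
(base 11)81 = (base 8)131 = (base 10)89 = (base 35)2j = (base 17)54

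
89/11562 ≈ 0.00770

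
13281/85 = 156 + 21/85 ≈ 156.25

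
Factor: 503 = 503^1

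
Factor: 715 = 5^1 * 11^1 * 13^1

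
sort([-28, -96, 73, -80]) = [-96, -80, -28, 73]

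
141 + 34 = 175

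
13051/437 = 29 + 378/437≈29.86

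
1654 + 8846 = 10500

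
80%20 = 0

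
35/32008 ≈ 0.00109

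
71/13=5+6/13 ≈ 5.46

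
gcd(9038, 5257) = 1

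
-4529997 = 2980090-7510087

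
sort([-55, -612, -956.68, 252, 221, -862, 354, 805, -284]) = [-956.68, -862, -612, -284, -55, 221, 252, 354, 805]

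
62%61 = 1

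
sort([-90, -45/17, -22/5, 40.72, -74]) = [-90, -74, -22/5, -45/17, 40.72]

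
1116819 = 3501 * 319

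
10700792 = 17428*614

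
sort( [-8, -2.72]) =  [-8, -2.72]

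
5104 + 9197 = 14301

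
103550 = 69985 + 33565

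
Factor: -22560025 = -1*5^2*902401^1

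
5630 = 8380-2750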